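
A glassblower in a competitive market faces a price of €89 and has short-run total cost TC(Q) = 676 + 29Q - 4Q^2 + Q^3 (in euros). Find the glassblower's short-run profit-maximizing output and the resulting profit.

Profit = -€388 at Q = 6

AVC = 29 - 4Q + Q^2 has its minimum €25 at Q = 2; price €89 clears that bar, so the firm operates.
With MC = 29 - 8Q + 3Q^2, P = MC on the upward-sloping part at Q* = 6.
TR = 89·6 = 534. TC = 676 + 246 = 922. Profit = 534 − 922 = -€388.
Shutting down would mean losing the fixed cost of €676, so operating at a loss of €388 is better by €288.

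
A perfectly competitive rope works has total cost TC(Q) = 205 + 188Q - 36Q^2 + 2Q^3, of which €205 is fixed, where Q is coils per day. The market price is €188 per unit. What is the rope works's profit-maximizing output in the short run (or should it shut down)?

Strip out fixed cost: VC = 188Q - 36Q^2 + 2Q^3. Then AVC = 188 - 36Q + 2Q^2 and MC = 188 - 72Q + 6Q^2.
The AVC parabola has its vertex at Q = 36/4 = 9, where AVC = 188 - 36·9 + 2·9^2 = €26.
Since P = €188 ≥ min AVC = €26, price covers variable cost and the firm should produce.
P = MC gives -72Q + 6Q^2 = 0, with roots 0 and 12. Take the larger (rising MC): Q* = 12.
Check: AVC at Q = 12 is €44 ≤ P, so revenue covers variable cost.
Profit = P·Q − TC = 188·12 − 733 = €1523.

Produce at Q = 12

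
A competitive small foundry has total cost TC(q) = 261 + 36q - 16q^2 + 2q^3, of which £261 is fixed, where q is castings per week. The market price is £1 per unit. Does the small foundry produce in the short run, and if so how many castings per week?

Variable cost is VC = 36q - 16q^2 + 2q^3, so AVC = VC/q = 36 - 16q + 2q^2 and MC = dTC/dq = 36 - 32q + 6q^2.
AVC is minimized where dAVC/dq = -16 + 4q = 0, at q = 4; min AVC = 36 - 16·4 + 2·4^2 = £4.
With P < min AVC (£1 < £4), every unit sold adds to the loss.
Shutting down limits the loss to fixed cost, £261.

Shut down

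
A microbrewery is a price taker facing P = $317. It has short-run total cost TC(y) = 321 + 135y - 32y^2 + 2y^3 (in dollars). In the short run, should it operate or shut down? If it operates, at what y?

Variable cost is VC = 135y - 32y^2 + 2y^3, so AVC = VC/y = 135 - 32y + 2y^2 and MC = dTC/dy = 135 - 64y + 6y^2.
AVC is minimized where dAVC/dy = -32 + 4y = 0, at y = 8; min AVC = 135 - 32·8 + 2·8^2 = $7.
P = $317 exceeds min AVC = $7, so the firm stays open.
Solving P = MC: -182 - 64y + 6y^2 = 0 ⇒ y = -7/3 or 13. On the upward-sloping branch, y* = 13.
Check: AVC at y = 13 is $57 ≤ P, so revenue covers variable cost.
Profit = P·y − TC = 317·13 − 1062 = $3059.

Produce at y = 13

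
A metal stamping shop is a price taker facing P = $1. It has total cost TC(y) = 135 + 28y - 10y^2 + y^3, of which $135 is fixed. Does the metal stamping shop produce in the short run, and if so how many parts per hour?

Strip out fixed cost: VC = 28y - 10y^2 + y^3. Then AVC = 28 - 10y + y^2 and MC = 28 - 20y + 3y^2.
AVC hits its minimum where MC = AVC, at y = 5, giving min AVC = 28 - 10·5 + 5^2 = $3.
Since P = $1 < min AVC = $3, price fails to cover variable cost at any output.
Best response: produce nothing and absorb the $135 fixed cost.

Shut down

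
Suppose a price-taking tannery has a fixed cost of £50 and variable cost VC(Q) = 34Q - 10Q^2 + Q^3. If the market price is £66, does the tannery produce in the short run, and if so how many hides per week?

Variable cost is VC = 34Q - 10Q^2 + Q^3, so AVC = VC/Q = 34 - 10Q + Q^2 and MC = dTC/dQ = 34 - 20Q + 3Q^2.
AVC hits its minimum where MC = AVC, at Q = 5, giving min AVC = 34 - 10·5 + 5^2 = £9.
P = £66 exceeds min AVC = £9, so the firm stays open.
Set P = MC: 66 = 34 - 20Q + 3Q^2 → -32 - 20Q + 3Q^2 = 0. The roots are Q = -4/3 and Q = 8; the profit-maximizing output is on the rising part of MC, so Q* = 8.
Check: AVC at Q = 8 is £18 ≤ P, so revenue covers variable cost.
Profit = P·Q − TC = 66·8 − 194 = £334.

Produce at Q = 8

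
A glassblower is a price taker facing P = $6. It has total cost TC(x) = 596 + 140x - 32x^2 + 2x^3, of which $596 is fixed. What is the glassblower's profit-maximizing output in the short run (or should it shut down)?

From TC, MC = TC'(x) = 140 - 64x + 6x^2 and AVC = VC/x = 140 - 32x + 2x^2.
AVC is minimized where dAVC/dx = -32 + 4x = 0, at x = 8; min AVC = 140 - 32·8 + 2·8^2 = $12.
With P < min AVC ($6 < $12), every unit sold adds to the loss.
The firm minimizes its loss by shutting down and losing only its fixed cost of $596.

Shut down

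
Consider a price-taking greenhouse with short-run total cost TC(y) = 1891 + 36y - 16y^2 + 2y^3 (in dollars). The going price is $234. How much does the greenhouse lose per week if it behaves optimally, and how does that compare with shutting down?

Profit = -$271 at y = 9

AVC = 36 - 16y + 2y^2; min AVC = $4 at y = 4. Since P = $234 ≥ min AVC, the firm produces.
With MC = 36 - 32y + 6y^2, P = MC on the upward-sloping part at y* = 9.
TR = 234·9 = 2106. TC = 1891 + 486 = 2377. Profit = 2106 − 2377 = -$271.
That loss of $271 beats the $1891 the firm would lose by shutting down; producing recovers $1620 of fixed cost.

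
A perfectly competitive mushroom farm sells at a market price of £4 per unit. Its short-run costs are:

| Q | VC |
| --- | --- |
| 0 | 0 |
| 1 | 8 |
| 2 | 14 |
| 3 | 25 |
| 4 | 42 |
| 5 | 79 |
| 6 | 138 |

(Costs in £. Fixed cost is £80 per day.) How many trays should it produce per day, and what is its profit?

Q = 0 (shut down); profit = -£80

Compute π = P·Q − TC at each output: Q=0: -80; Q=1: -84; Q=2: -86; Q=3: -93; Q=4: -106; Q=5: -139; Q=6: -194.
Profit is highest at Q = 0. Equivalently, the lowest AVC in the table is 14/2 ≈ £7 at Q = 2, and P = £4 falls below it — price never covers variable cost, so the firm shuts down and loses only its fixed cost.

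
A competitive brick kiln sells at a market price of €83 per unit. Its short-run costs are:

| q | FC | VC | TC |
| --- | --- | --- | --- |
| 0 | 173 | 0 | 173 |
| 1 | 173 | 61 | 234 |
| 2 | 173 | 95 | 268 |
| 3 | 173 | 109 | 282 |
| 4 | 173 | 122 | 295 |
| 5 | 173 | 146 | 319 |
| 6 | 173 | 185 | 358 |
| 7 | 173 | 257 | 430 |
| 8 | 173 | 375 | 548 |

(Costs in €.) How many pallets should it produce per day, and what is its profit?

q = 7; profit = €151

Compute π = P·q − TC at each output: q=0: -173; q=1: -151; q=2: -102; q=3: -33; q=4: 37; q=5: 96; q=6: 140; q=7: 151; q=8: 116.
Profit is maximized at q = 7. AVC there is 257/7 = €36.71 ≤ P, so producing beats shutting down (which would give -€173).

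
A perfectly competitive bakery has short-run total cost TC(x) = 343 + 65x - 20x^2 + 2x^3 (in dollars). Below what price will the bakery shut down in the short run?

Short-run supply begins at min AVC. From VC = 65x - 20x^2 + 2x^3, AVC = 65 - 20x + 2x^2.
dAVC/dx = -20 + 4x = 0 gives x = 5. min AVC = 65 - 20·5 + 2·5^2 = 15.
So the shutdown price is $15.

$15 per unit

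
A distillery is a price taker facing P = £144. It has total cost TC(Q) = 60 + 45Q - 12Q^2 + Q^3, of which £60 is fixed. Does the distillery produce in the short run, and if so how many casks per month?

Strip out fixed cost: VC = 45Q - 12Q^2 + Q^3. Then AVC = 45 - 12Q + Q^2 and MC = 45 - 24Q + 3Q^2.
AVC hits its minimum where MC = AVC, at Q = 6, giving min AVC = 45 - 12·6 + 6^2 = £9.
P = £144 exceeds min AVC = £9, so the firm stays open.
Set P = MC: 144 = 45 - 24Q + 3Q^2 → -99 - 24Q + 3Q^2 = 0. The roots are Q = -3 and Q = 11; the profit-maximizing output is on the rising part of MC, so Q* = 11.
Check: AVC at Q = 11 is £34 ≤ P, so revenue covers variable cost.
Profit = P·Q − TC = 144·11 − 434 = £1150.

Produce at Q = 11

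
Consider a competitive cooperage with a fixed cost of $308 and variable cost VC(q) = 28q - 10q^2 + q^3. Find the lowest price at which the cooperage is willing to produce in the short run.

The shutdown price is the minimum of AVC. VC = 28q - 10q^2 + q^3, so AVC = 28 - 10q + q^2.
At the minimum of AVC, MC = AVC. MC = 28 - 20q + 3q^2; setting MC = AVC gives 2q^2 - 10q = 0, so q = 5. min AVC = 3.
The firm shuts down for any P below $3.

$3 per unit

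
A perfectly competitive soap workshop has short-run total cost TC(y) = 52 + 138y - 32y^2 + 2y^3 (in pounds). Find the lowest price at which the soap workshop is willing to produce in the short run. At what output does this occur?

The shutdown price is the minimum of AVC. VC = 138y - 32y^2 + 2y^3, so AVC = 138 - 32y + 2y^2.
dAVC/dy = -32 + 4y = 0 gives y = 8. min AVC = 138 - 32·8 + 2·8^2 = 10.
For P < £10 the firm produces nothing.

£10 per unit, at y = 8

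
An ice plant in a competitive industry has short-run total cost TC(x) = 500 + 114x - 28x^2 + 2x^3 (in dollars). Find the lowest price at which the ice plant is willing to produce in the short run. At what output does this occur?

The firm shuts down when price falls below the minimum of average variable cost. AVC = VC/x = 114 - 28x + 2x^2.
At the minimum of AVC, MC = AVC. MC = 114 - 56x + 6x^2; setting MC = AVC gives 4x^2 - 28x = 0, so x = 7. min AVC = 16.
The firm shuts down for any P below $16.

$16 per unit, at x = 7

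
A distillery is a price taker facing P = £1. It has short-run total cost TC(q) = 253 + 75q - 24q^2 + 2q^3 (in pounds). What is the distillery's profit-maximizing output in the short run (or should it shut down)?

Strip out fixed cost: VC = 75q - 24q^2 + 2q^3. Then AVC = 75 - 24q + 2q^2 and MC = 75 - 48q + 6q^2.
AVC is minimized where dAVC/dq = -24 + 4q = 0, at q = 6; min AVC = 75 - 24·6 + 2·6^2 = £3.
Since P = £1 < min AVC = £3, price fails to cover variable cost at any output.
Best response: produce nothing and absorb the £253 fixed cost.

Shut down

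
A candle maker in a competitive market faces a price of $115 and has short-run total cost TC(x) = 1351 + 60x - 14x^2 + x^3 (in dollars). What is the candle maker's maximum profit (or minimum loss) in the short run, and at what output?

AVC = 60 - 14x + x^2 has its minimum $11 at x = 7; price $115 clears that bar, so the firm operates.
MC = 60 - 28x + 3x^2. Setting P = MC and taking the root on the rising branch gives x* = 11.
TR = 115·11 = 1265. TC = 1351 + 297 = 1648. Profit = 1265 − 1648 = -$383.
Shutting down would mean losing the fixed cost of $1351, so operating at a loss of $383 is better by $968.

Profit = -$383 at x = 11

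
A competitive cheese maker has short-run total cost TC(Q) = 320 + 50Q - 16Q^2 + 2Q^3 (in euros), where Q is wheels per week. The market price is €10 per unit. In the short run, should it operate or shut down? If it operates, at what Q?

Shut down

Variable cost is VC = 50Q - 16Q^2 + 2Q^3, so AVC = VC/Q = 50 - 16Q + 2Q^2 and MC = dTC/dQ = 50 - 32Q + 6Q^2.
AVC hits its minimum where MC = AVC, at Q = 4, giving min AVC = 50 - 16·4 + 2·4^2 = €18.
Since P = €10 < min AVC = €18, price fails to cover variable cost at any output.
The firm minimizes its loss by shutting down and losing only its fixed cost of €320.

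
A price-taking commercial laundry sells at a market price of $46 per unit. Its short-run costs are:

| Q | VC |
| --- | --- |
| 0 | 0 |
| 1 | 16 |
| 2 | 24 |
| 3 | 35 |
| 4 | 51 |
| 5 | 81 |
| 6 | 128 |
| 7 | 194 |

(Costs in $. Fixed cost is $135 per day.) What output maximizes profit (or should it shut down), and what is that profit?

Tabulate TR − TC: Q=0: -135; Q=1: -105; Q=2: -67; Q=3: -32; Q=4: -2; Q=5: 14; Q=6: 13; Q=7: -7.
Profit is maximized at Q = 5. AVC there is 81/5 = $16.20 ≤ P, so producing beats shutting down (which would give -$135).

Q = 5; profit = $14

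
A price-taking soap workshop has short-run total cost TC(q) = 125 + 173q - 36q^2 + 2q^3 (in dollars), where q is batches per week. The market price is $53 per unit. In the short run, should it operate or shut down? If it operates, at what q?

Produce at q = 10

From TC, MC = TC'(q) = 173 - 72q + 6q^2 and AVC = VC/q = 173 - 36q + 2q^2.
The AVC parabola has its vertex at q = 36/4 = 9, where AVC = 173 - 36·9 + 2·9^2 = $11.
Because $53 ≥ $11, revenue can cover variable cost; the firm operates.
Set P = MC: 53 = 173 - 72q + 6q^2 → 120 - 72q + 6q^2 = 0. The roots are q = 2 and q = 10; the profit-maximizing output is on the rising part of MC, so q* = 10.
Check: AVC at q = 10 is $13 ≤ P, so revenue covers variable cost.
Profit = P·q − TC = 53·10 − 255 = $275.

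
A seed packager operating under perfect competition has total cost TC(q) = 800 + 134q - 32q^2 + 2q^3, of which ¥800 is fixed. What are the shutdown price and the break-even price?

Shutdown price = ¥6; break-even price = ¥94

Shutdown price = min AVC. AVC = 134 - 32q + 2q^2, with vertex at q = 8 and minimum ¥6.
ATC = 800/q + 134 - 32q + 2q^2. Setting dATC/dq = −800/q^2 − 32 + 4q = 0 gives q = 10 (since 4·10^3 − 32·10^2 = 800).
min ATC = 800/10 + 134 − 32·10 + 2·10^2 = ¥94. That is the break-even price.
Between these two prices the firm operates at a loss; above ¥94 it earns a profit.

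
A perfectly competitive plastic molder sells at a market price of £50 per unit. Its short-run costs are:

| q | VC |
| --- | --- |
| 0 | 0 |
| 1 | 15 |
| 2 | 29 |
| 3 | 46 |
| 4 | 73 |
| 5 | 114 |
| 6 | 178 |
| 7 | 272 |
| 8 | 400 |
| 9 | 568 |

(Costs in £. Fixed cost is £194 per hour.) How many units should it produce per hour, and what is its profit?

Profit at each row (π = 50q − TC): q=0: -194; q=1: -159; q=2: -123; q=3: -90; q=4: -67; q=5: -58; q=6: -72; q=7: -116; q=8: -194; q=9: -312.
Profit is maximized at q = 5. AVC there is 114/5 = £22.80 ≤ P, so producing beats shutting down (which would give -£194).

q = 5; profit = -£58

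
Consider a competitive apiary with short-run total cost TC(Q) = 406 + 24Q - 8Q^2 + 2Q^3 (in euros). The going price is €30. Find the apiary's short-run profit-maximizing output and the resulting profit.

AVC = 24 - 8Q + 2Q^2; min AVC = €16 at Q = 2. Since P = €30 ≥ min AVC, the firm produces.
With MC = 24 - 16Q + 6Q^2, P = MC on the upward-sloping part at Q* = 3.
TR = 30·3 = 90. TC = 406 + 54 = 460. Profit = 90 − 460 = -€370.
Shutting down would mean losing the fixed cost of €406, so operating at a loss of €370 is better by €36.

Profit = -€370 at Q = 3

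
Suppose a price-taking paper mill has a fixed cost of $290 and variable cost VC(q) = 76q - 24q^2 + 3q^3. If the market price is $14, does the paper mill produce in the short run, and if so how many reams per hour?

Shut down

From TC, MC = TC'(q) = 76 - 48q + 9q^2 and AVC = VC/q = 76 - 24q + 3q^2.
The AVC parabola has its vertex at q = 24/6 = 4, where AVC = 76 - 24·4 + 3·4^2 = $28.
Since P = $14 < min AVC = $28, price fails to cover variable cost at any output.
Best response: produce nothing and absorb the $290 fixed cost.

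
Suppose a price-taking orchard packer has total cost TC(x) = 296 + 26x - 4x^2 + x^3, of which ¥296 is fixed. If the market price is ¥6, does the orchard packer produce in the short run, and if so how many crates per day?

Strip out fixed cost: VC = 26x - 4x^2 + x^3. Then AVC = 26 - 4x + x^2 and MC = 26 - 8x + 3x^2.
The AVC parabola has its vertex at x = 4/2 = 2, where AVC = 26 - 4·2 + 2^2 = ¥22.
With P < min AVC (¥6 < ¥22), every unit sold adds to the loss.
The firm minimizes its loss by shutting down and losing only its fixed cost of ¥296.

Shut down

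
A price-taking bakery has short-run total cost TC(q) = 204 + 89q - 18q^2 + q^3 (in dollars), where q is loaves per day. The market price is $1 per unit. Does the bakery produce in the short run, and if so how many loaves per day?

Shut down

From TC, MC = TC'(q) = 89 - 36q + 3q^2 and AVC = VC/q = 89 - 18q + q^2.
The AVC parabola has its vertex at q = 18/2 = 9, where AVC = 89 - 18·9 + 9^2 = $8.
With P < min AVC ($1 < $8), every unit sold adds to the loss.
Shutting down limits the loss to fixed cost, $204.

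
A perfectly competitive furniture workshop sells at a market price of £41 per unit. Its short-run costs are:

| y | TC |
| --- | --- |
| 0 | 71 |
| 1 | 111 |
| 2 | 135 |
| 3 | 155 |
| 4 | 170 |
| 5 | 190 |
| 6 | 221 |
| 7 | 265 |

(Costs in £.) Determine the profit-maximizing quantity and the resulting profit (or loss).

y = 6; profit = £25

Tabulate TR − TC: y=0: -71; y=1: -70; y=2: -53; y=3: -32; y=4: -6; y=5: 15; y=6: 25; y=7: 22.
Profit is maximized at y = 6. AVC there is 150/6 = £25 ≤ P, so producing beats shutting down (which would give -£71).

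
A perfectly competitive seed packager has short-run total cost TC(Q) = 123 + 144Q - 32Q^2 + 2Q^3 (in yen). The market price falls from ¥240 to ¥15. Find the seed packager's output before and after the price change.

AVC = 144 - 32Q + 2Q^2, minimized at Q = 8 where min AVC = ¥16. MC = 144 - 64Q + 6Q^2.
At P = ¥240 ≥ min AVC, set P = MC on the rising branch: Q = 12.
At P = ¥15 < min AVC = ¥16, price no longer covers variable cost at any output, so the firm shuts down: Q = 0.

Output falls from 12 to 0 (the firm shuts down)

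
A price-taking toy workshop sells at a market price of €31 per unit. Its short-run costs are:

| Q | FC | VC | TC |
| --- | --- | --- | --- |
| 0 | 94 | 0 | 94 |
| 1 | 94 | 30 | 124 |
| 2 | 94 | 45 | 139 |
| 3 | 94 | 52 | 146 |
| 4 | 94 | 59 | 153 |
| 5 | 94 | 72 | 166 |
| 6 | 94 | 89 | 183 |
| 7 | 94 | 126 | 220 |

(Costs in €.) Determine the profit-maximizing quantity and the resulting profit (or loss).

Q = 6; profit = €3

Compute π = P·Q − TC at each output: Q=0: -94; Q=1: -93; Q=2: -77; Q=3: -53; Q=4: -29; Q=5: -11; Q=6: 3; Q=7: -3.
Profit is maximized at Q = 6. AVC there is 89/6 = €14.83 ≤ P, so producing beats shutting down (which would give -€94).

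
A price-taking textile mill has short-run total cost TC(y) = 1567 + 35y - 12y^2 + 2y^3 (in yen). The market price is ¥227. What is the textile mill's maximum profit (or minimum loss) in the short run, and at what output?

Profit = -¥287 at y = 8

AVC = 35 - 12y + 2y^2; min AVC = ¥17 at y = 3. Since P = ¥227 ≥ min AVC, the firm produces.
MC = 35 - 24y + 6y^2. Setting P = MC and taking the root on the rising branch gives y* = 8.
TR = 227·8 = 1816. TC = 1567 + 536 = 2103. Profit = 1816 − 2103 = -¥287.
Shutting down would mean losing the fixed cost of ¥1567, so operating at a loss of ¥287 is better by ¥1280.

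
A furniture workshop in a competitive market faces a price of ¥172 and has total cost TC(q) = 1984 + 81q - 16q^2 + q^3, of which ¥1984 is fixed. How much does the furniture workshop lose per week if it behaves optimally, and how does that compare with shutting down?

Profit = -¥294 at q = 13

AVC = 81 - 16q + q^2 has its minimum ¥17 at q = 8; price ¥172 clears that bar, so the firm operates.
MC = 81 - 32q + 3q^2. Setting P = MC and taking the root on the rising branch gives q* = 13.
TR = 172·13 = 2236. TC = 1984 + 546 = 2530. Profit = 2236 − 2530 = -¥294.
By producing, the firm covers all variable cost plus ¥1690 of fixed cost; shutting down would lose the full ¥1984.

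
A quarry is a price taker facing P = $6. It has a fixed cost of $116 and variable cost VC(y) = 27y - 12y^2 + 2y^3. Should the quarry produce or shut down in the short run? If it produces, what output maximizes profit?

Shut down

From TC, MC = TC'(y) = 27 - 24y + 6y^2 and AVC = VC/y = 27 - 12y + 2y^2.
AVC hits its minimum where MC = AVC, at y = 3, giving min AVC = 27 - 12·3 + 2·3^2 = $9.
Since P = $6 < min AVC = $9, price fails to cover variable cost at any output.
Best response: produce nothing and absorb the $116 fixed cost.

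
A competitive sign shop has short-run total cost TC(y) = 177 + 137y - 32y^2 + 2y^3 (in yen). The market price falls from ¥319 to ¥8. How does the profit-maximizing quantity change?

Output falls from 13 to 0 (the firm shuts down)

MC = 137 - 64y + 6y^2; the shutdown threshold is min AVC = ¥9 (at y = 8).
At P = ¥319 ≥ min AVC, set P = MC on the rising branch: y = 13.
At P = ¥8 < min AVC = ¥9, price no longer covers variable cost at any output, so the firm shuts down: y = 0.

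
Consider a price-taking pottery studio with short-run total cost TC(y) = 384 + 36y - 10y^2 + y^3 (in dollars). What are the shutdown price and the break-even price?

Shutdown price = min AVC. AVC = 36 - 10y + y^2, with vertex at y = 5 and minimum $11.
ATC = 384/y + 36 - 10y + y^2. Setting dATC/dy = −384/y^2 − 10 + 2y = 0 gives y = 8 (since 2·8^3 − 10·8^2 = 384).
min ATC = 384/8 + 36 − 10·8 + 8^2 = $68. That is the break-even price.
For $11 ≤ P < $68 the firm produces at a loss; below $11 it shuts down.

Shutdown price = $11; break-even price = $68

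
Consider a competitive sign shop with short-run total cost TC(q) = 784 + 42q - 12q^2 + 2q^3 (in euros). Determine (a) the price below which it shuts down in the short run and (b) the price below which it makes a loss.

Shutdown price = min AVC. AVC = 42 - 12q + 2q^2, with vertex at q = 3 and minimum €24.
ATC = 784/q + 42 - 12q + 2q^2. Setting dATC/dq = −784/q^2 − 12 + 4q = 0 gives q = 7 (since 4·7^3 − 12·7^2 = 784).
min ATC = 784/7 + 42 − 12·7 + 2·7^2 = €168. That is the break-even price.
Between these two prices the firm operates at a loss; above €168 it earns a profit.

Shutdown price = €24; break-even price = €168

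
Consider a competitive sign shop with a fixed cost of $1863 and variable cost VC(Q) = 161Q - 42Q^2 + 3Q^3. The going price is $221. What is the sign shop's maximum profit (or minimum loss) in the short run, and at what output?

Profit = -$63 at Q = 10

AVC = 161 - 42Q + 3Q^2; min AVC = $14 at Q = 7. Since P = $221 ≥ min AVC, the firm produces.
MC = 161 - 84Q + 9Q^2. Setting P = MC and taking the root on the rising branch gives Q* = 10.
TR = 221·10 = 2210. TC = 1863 + 410 = 2273. Profit = 2210 − 2273 = -$63.
That loss of $63 beats the $1863 the firm would lose by shutting down; producing recovers $1800 of fixed cost.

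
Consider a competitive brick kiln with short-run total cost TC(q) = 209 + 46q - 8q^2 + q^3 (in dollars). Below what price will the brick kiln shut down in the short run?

$30 per unit

Short-run supply begins at min AVC. From VC = 46q - 8q^2 + q^3, AVC = 46 - 8q + q^2.
At the minimum of AVC, MC = AVC. MC = 46 - 16q + 3q^2; setting MC = AVC gives 2q^2 - 8q = 0, so q = 4. min AVC = 30.
For P < $30 the firm produces nothing.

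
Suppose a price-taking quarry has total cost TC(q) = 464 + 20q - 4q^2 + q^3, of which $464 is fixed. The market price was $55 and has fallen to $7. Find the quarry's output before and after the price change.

MC = 20 - 8q + 3q^2; the shutdown threshold is min AVC = $16 (at q = 2).
With P = $55 above the shutdown price, P = MC gives q = 5.
At P = $7 < min AVC = $16, price no longer covers variable cost at any output, so the firm shuts down: q = 0.

Output falls from 5 to 0 (the firm shuts down)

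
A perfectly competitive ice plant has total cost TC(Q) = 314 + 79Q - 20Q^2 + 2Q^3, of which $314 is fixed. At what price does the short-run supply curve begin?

The firm shuts down when price falls below the minimum of average variable cost. AVC = VC/Q = 79 - 20Q + 2Q^2.
At the minimum of AVC, MC = AVC. MC = 79 - 40Q + 6Q^2; setting MC = AVC gives 4Q^2 - 20Q = 0, so Q = 5. min AVC = 29.
The firm shuts down for any P below $29.

$29 per unit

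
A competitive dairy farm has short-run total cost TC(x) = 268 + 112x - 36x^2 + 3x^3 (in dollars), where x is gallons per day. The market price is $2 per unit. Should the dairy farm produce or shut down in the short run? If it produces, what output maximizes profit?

Shut down

From TC, MC = TC'(x) = 112 - 72x + 9x^2 and AVC = VC/x = 112 - 36x + 3x^2.
AVC is minimized where dAVC/dx = -36 + 6x = 0, at x = 6; min AVC = 112 - 36·6 + 3·6^2 = $4.
With P < min AVC ($2 < $4), every unit sold adds to the loss.
Best response: produce nothing and absorb the $268 fixed cost.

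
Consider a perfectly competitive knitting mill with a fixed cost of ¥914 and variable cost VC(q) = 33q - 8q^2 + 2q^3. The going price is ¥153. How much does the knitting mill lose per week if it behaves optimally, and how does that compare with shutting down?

AVC = 33 - 8q + 2q^2; min AVC = ¥25 at q = 2. Since P = ¥153 ≥ min AVC, the firm produces.
With MC = 33 - 16q + 6q^2, P = MC on the upward-sloping part at q* = 6.
TR = 153·6 = 918. TC = 914 + 342 = 1256. Profit = 918 − 1256 = -¥338.
Shutting down would mean losing the fixed cost of ¥914, so operating at a loss of ¥338 is better by ¥576.

Profit = -¥338 at q = 6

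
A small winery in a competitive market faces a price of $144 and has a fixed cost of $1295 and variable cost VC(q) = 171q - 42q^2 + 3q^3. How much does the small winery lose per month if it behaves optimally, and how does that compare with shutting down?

Profit = -$323 at q = 9

AVC = 171 - 42q + 3q^2; min AVC = $24 at q = 7. Since P = $144 ≥ min AVC, the firm produces.
MC = 171 - 84q + 9q^2. Setting P = MC and taking the root on the rising branch gives q* = 9.
TR = 144·9 = 1296. TC = 1295 + 324 = 1619. Profit = 1296 − 1619 = -$323.
By producing, the firm covers all variable cost plus $972 of fixed cost; shutting down would lose the full $1295.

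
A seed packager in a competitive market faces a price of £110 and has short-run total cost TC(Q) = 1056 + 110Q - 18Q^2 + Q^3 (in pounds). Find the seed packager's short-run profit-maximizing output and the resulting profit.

AVC = 110 - 18Q + Q^2 has its minimum £29 at Q = 9; price £110 clears that bar, so the firm operates.
With MC = 110 - 36Q + 3Q^2, P = MC on the upward-sloping part at Q* = 12.
TR = 110·12 = 1320. TC = 1056 + 456 = 1512. Profit = 1320 − 1512 = -£192.
By producing, the firm covers all variable cost plus £864 of fixed cost; shutting down would lose the full £1056.

Profit = -£192 at Q = 12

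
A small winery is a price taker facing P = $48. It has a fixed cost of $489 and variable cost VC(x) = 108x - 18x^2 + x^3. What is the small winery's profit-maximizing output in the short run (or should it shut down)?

Produce at x = 10

Variable cost is VC = 108x - 18x^2 + x^3, so AVC = VC/x = 108 - 18x + x^2 and MC = dTC/dx = 108 - 36x + 3x^2.
AVC is minimized where dAVC/dx = -18 + 2x = 0, at x = 9; min AVC = 108 - 18·9 + 9^2 = $27.
Since P = $48 ≥ min AVC = $27, price covers variable cost and the firm should produce.
P = MC gives 60 - 36x + 3x^2 = 0, with roots 2 and 10. Take the larger (rising MC): x* = 10.
Check: AVC at x = 10 is $28 ≤ P, so revenue covers variable cost.
Profit = P·x − TC = 48·10 − 769 = -$289, a loss, but smaller than the $489 fixed cost the firm would lose by shutting down.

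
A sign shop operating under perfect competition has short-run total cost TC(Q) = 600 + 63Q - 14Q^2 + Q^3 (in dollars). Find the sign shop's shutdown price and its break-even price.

AVC = 63 - 14Q + Q^2; minimized at Q = 7, giving min AVC = $14. That is the shutdown price.
ATC = 600/Q + 63 - 14Q + Q^2. Setting dATC/dQ = −600/Q^2 − 14 + 2Q = 0 gives Q = 10 (since 2·10^3 − 14·10^2 = 600).
min ATC = 600/10 + 63 − 14·10 + 10^2 = $83. That is the break-even price.
For $14 ≤ P < $83 the firm produces at a loss; below $14 it shuts down.

Shutdown price = $14; break-even price = $83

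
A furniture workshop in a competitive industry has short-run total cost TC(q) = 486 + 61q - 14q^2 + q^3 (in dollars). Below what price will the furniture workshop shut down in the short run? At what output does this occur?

The shutdown price is the minimum of AVC. VC = 61q - 14q^2 + q^3, so AVC = 61 - 14q + q^2.
At the minimum of AVC, MC = AVC. MC = 61 - 28q + 3q^2; setting MC = AVC gives 2q^2 - 14q = 0, so q = 7. min AVC = 12.
So the shutdown price is $12.

$12 per unit, at q = 7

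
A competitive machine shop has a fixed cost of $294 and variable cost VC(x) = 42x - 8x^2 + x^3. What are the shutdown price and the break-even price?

Shutdown price = $26; break-even price = $77

Shutdown price = min AVC. AVC = 42 - 8x + x^2, with vertex at x = 4 and minimum $26.
ATC = 294/x + 42 - 8x + x^2. Setting dATC/dx = −294/x^2 − 8 + 2x = 0 gives x = 7 (since 2·7^3 − 8·7^2 = 294).
min ATC = 294/7 + 42 − 8·7 + 7^2 = $77. That is the break-even price.
Between these two prices the firm operates at a loss; above $77 it earns a profit.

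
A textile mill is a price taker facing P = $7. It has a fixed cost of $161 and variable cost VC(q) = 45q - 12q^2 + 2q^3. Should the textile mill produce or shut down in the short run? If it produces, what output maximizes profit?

Shut down

Strip out fixed cost: VC = 45q - 12q^2 + 2q^3. Then AVC = 45 - 12q + 2q^2 and MC = 45 - 24q + 6q^2.
The AVC parabola has its vertex at q = 12/4 = 3, where AVC = 45 - 12·3 + 2·3^2 = $27.
Since P = $7 < min AVC = $27, price fails to cover variable cost at any output.
Best response: produce nothing and absorb the $161 fixed cost.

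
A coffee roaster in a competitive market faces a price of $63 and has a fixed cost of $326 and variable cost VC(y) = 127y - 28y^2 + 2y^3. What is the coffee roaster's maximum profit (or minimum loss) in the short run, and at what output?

Profit = -$70 at y = 8

AVC = 127 - 28y + 2y^2 has its minimum $29 at y = 7; price $63 clears that bar, so the firm operates.
With MC = 127 - 56y + 6y^2, P = MC on the upward-sloping part at y* = 8.
TR = 63·8 = 504. TC = 326 + 248 = 574. Profit = 504 − 574 = -$70.
By producing, the firm covers all variable cost plus $256 of fixed cost; shutting down would lose the full $326.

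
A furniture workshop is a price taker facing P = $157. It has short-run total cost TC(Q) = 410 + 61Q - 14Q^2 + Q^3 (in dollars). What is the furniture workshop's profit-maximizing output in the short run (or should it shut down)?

Variable cost is VC = 61Q - 14Q^2 + Q^3, so AVC = VC/Q = 61 - 14Q + Q^2 and MC = dTC/dQ = 61 - 28Q + 3Q^2.
The AVC parabola has its vertex at Q = 14/2 = 7, where AVC = 61 - 14·7 + 7^2 = $12.
Because $157 ≥ $12, revenue can cover variable cost; the firm operates.
Solving P = MC: -96 - 28Q + 3Q^2 = 0 ⇒ Q = -8/3 or 12. On the upward-sloping branch, Q* = 12.
Check: AVC at Q = 12 is $37 ≤ P, so revenue covers variable cost.
Profit = P·Q − TC = 157·12 − 854 = $1030.

Produce at Q = 12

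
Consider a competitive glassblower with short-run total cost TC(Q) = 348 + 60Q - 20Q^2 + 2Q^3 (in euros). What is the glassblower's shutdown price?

€10 per unit

The shutdown price is the minimum of AVC. VC = 60Q - 20Q^2 + 2Q^3, so AVC = 60 - 20Q + 2Q^2.
At the minimum of AVC, MC = AVC. MC = 60 - 40Q + 6Q^2; setting MC = AVC gives 4Q^2 - 20Q = 0, so Q = 5. min AVC = 10.
The firm shuts down for any P below €10.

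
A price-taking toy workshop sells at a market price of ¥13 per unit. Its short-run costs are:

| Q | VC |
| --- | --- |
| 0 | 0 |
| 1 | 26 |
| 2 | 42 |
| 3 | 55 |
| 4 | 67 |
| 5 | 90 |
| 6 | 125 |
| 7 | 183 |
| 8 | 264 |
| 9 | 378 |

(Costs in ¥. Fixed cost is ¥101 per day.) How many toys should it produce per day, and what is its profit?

Q = 0 (shut down); profit = -¥101

Compute π = P·Q − TC at each output: Q=0: -101; Q=1: -114; Q=2: -117; Q=3: -117; Q=4: -116; Q=5: -126; Q=6: -148; Q=7: -193; Q=8: -261; Q=9: -362.
Profit is highest at Q = 0. Equivalently, the lowest AVC in the table is 67/4 ≈ ¥16.75 at Q = 4, and P = ¥13 falls below it — price never covers variable cost, so the firm shuts down and loses only its fixed cost.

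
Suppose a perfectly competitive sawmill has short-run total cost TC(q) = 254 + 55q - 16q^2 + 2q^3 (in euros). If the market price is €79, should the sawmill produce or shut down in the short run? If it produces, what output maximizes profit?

Strip out fixed cost: VC = 55q - 16q^2 + 2q^3. Then AVC = 55 - 16q + 2q^2 and MC = 55 - 32q + 6q^2.
AVC hits its minimum where MC = AVC, at q = 4, giving min AVC = 55 - 16·4 + 2·4^2 = €23.
Since P = €79 ≥ min AVC = €23, price covers variable cost and the firm should produce.
Solving P = MC: -24 - 32q + 6q^2 = 0 ⇒ q = -2/3 or 6. On the upward-sloping branch, q* = 6.
Check: AVC at q = 6 is €31 ≤ P, so revenue covers variable cost.
Profit = P·q − TC = 79·6 − 440 = €34.

Produce at q = 6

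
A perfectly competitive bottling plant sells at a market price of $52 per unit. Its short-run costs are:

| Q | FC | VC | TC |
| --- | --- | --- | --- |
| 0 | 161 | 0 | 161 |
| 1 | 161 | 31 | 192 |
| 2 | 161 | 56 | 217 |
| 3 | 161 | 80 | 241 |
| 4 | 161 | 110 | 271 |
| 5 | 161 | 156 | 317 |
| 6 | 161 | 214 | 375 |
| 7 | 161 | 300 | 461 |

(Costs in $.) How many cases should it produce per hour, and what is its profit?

Q = 5; profit = -$57

Compute π = P·Q − TC at each output: Q=0: -161; Q=1: -140; Q=2: -113; Q=3: -85; Q=4: -63; Q=5: -57; Q=6: -63; Q=7: -97.
Profit is maximized at Q = 5. AVC there is 156/5 = $31.20 ≤ P, so producing beats shutting down (which would give -$161).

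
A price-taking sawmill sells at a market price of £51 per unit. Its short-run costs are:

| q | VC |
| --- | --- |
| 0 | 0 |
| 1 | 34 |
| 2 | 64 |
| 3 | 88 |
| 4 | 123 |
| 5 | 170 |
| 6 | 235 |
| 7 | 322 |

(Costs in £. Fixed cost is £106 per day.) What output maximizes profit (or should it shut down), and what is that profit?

q = 5; profit = -£21

Profit at each row (π = 51q − TC): q=0: -106; q=1: -89; q=2: -68; q=3: -41; q=4: -25; q=5: -21; q=6: -35; q=7: -71.
Profit is maximized at q = 5. AVC there is 170/5 = £34 ≤ P, so producing beats shutting down (which would give -£106).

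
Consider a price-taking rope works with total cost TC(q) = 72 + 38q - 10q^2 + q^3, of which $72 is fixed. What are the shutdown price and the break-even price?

AVC = 38 - 10q + q^2; minimized at q = 5, giving min AVC = $13. That is the shutdown price.
ATC = 72/q + 38 - 10q + q^2. Setting dATC/dq = −72/q^2 − 10 + 2q = 0 gives q = 6 (since 2·6^3 − 10·6^2 = 72).
min ATC = 72/6 + 38 − 10·6 + 6^2 = $26. That is the break-even price.
Between these two prices the firm operates at a loss; above $26 it earns a profit.

Shutdown price = $13; break-even price = $26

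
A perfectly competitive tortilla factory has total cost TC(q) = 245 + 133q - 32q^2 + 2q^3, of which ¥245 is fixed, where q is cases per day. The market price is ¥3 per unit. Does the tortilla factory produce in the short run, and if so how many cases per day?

Shut down

Strip out fixed cost: VC = 133q - 32q^2 + 2q^3. Then AVC = 133 - 32q + 2q^2 and MC = 133 - 64q + 6q^2.
AVC hits its minimum where MC = AVC, at q = 8, giving min AVC = 133 - 32·8 + 2·8^2 = ¥5.
P = ¥3 lies below min AVC = ¥5; no output level covers variable cost.
The firm minimizes its loss by shutting down and losing only its fixed cost of ¥245.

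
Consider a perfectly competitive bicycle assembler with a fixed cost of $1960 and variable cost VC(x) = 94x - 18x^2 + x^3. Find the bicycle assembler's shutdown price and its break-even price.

AVC = 94 - 18x + x^2; minimized at x = 9, giving min AVC = $13. That is the shutdown price.
ATC = 1960/x + 94 - 18x + x^2. Setting dATC/dx = −1960/x^2 − 18 + 2x = 0 gives x = 14 (since 2·14^3 − 18·14^2 = 1960).
min ATC = 1960/14 + 94 − 18·14 + 14^2 = $178. That is the break-even price.
Between these two prices the firm operates at a loss; above $178 it earns a profit.

Shutdown price = $13; break-even price = $178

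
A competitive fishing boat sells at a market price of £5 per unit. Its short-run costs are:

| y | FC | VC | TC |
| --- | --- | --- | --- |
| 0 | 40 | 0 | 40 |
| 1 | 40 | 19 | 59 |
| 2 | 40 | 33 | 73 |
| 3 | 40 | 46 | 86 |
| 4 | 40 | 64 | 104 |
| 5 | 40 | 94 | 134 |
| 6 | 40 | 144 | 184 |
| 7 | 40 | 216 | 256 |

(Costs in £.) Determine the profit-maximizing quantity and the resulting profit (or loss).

y = 0 (shut down); profit = -£40

Compute π = P·y − TC at each output: y=0: -40; y=1: -54; y=2: -63; y=3: -71; y=4: -84; y=5: -109; y=6: -154; y=7: -221.
Profit is highest at y = 0. Equivalently, the lowest AVC in the table is 46/3 ≈ £15.33 at y = 3, and P = £5 falls below it — price never covers variable cost, so the firm shuts down and loses only its fixed cost.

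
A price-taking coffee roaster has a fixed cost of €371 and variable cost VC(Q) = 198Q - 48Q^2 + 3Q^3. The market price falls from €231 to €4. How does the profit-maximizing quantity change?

Output falls from 11 to 0 (the firm shuts down)

MC = 198 - 96Q + 9Q^2; the shutdown threshold is min AVC = €6 (at Q = 8).
At P = €231 ≥ min AVC, set P = MC on the rising branch: Q = 11.
At P = €4 < min AVC = €6, price no longer covers variable cost at any output, so the firm shuts down: Q = 0.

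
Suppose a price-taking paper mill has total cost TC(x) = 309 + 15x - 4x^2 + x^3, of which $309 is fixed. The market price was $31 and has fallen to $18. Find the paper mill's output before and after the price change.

AVC = 15 - 4x + x^2, minimized at x = 2 where min AVC = $11. MC = 15 - 8x + 3x^2.
With P = $31 above the shutdown price, P = MC gives x = 4.
At P = $18 ≥ min AVC, set P = MC: x = 3. The firm stays open but cuts output.

Output falls from 4 to 3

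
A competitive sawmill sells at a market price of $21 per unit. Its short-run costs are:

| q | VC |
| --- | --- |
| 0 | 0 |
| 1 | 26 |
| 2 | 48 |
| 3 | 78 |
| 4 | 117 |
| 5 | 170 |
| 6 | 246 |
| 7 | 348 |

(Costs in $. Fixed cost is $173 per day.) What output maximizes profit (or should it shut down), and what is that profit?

Profit at each row (π = 21q − TC): q=0: -173; q=1: -178; q=2: -179; q=3: -188; q=4: -206; q=5: -238; q=6: -293; q=7: -374.
Profit is highest at q = 0. Equivalently, the lowest AVC in the table is 48/2 ≈ $24 at q = 2, and P = $21 falls below it — price never covers variable cost, so the firm shuts down and loses only its fixed cost.

q = 0 (shut down); profit = -$173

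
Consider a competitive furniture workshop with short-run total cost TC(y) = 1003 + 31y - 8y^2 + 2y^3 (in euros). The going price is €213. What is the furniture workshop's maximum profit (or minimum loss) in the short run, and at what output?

Profit = -€23 at y = 7

AVC = 31 - 8y + 2y^2; min AVC = €23 at y = 2. Since P = €213 ≥ min AVC, the firm produces.
With MC = 31 - 16y + 6y^2, P = MC on the upward-sloping part at y* = 7.
TR = 213·7 = 1491. TC = 1003 + 511 = 1514. Profit = 1491 − 1514 = -€23.
That loss of €23 beats the €1003 the firm would lose by shutting down; producing recovers €980 of fixed cost.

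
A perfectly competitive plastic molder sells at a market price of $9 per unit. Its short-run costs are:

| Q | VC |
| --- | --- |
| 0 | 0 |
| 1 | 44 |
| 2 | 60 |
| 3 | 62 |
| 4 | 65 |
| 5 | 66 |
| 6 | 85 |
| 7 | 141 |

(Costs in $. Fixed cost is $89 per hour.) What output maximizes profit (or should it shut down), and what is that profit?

Q = 0 (shut down); profit = -$89

Compute π = P·Q − TC at each output: Q=0: -89; Q=1: -124; Q=2: -131; Q=3: -124; Q=4: -118; Q=5: -110; Q=6: -120; Q=7: -167.
Profit is highest at Q = 0. Equivalently, the lowest AVC in the table is 66/5 ≈ $13.20 at Q = 5, and P = $9 falls below it — price never covers variable cost, so the firm shuts down and loses only its fixed cost.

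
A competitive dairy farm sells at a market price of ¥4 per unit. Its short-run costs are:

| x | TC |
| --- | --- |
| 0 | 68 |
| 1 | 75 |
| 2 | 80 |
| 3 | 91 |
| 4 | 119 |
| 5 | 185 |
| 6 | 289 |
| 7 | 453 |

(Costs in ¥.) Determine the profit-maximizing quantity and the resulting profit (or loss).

Tabulate TR − TC: x=0: -68; x=1: -71; x=2: -72; x=3: -79; x=4: -103; x=5: -165; x=6: -265; x=7: -425.
Profit is highest at x = 0. Equivalently, the lowest AVC in the table is 12/2 ≈ ¥6 at x = 2, and P = ¥4 falls below it — price never covers variable cost, so the firm shuts down and loses only its fixed cost.

x = 0 (shut down); profit = -¥68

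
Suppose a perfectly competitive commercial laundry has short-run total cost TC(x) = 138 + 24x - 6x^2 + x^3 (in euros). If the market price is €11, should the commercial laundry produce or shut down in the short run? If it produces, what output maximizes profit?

Shut down

Variable cost is VC = 24x - 6x^2 + x^3, so AVC = VC/x = 24 - 6x + x^2 and MC = dTC/dx = 24 - 12x + 3x^2.
AVC hits its minimum where MC = AVC, at x = 3, giving min AVC = 24 - 6·3 + 3^2 = €15.
P = €11 lies below min AVC = €15; no output level covers variable cost.
Best response: produce nothing and absorb the €138 fixed cost.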